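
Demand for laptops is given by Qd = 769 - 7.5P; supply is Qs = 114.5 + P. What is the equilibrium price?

Set Qd = Qs: 769 - 7.5P = 114.5 + P.
654.5 = 8.5P, so P* = 77.
Q* = 769 − 7.5(77) = 191.5.

P* = 77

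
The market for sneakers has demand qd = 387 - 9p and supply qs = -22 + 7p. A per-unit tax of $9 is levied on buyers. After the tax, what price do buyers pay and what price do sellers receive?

Pre-tax equilibrium: p* = 25.5625, q* = 156.9375.
Tax on buyers shifts demand to qd = 387 − 9(p + 9) = 306 - 9p.
306 - 9p = -22 + 7p gives seller price ps = 20.5; buyers pay pb = 20.5 + 9 = 29.5.
New quantity: q = 387 − 9(29.5) = 121.5.

Buyers pay $29.5, sellers receive $20.5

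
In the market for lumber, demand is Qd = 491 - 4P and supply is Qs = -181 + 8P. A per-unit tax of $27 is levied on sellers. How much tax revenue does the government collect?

Pre-tax equilibrium: P* = 56, Q* = 267.
Tax on sellers shifts supply to Qs = -181 + 8(P − 27) = -397 + 8P.
491 - 4P = -397 + 8P gives buyer price Pb = 74; sellers receive Ps = 74 − 27 = 47.
New quantity: Q = 491 − 4(74) = 195.
Revenue = 27 × 195 = 5265.

Tax revenue = 5265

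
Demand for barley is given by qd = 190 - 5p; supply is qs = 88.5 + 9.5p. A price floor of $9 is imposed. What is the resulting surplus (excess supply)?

Equilibrium price would be p* = 7, so the floor at 9 binds.
At p = 9: qd = 145, qs = 174.
Surplus = 174 − 145 = 29.

Surplus = 29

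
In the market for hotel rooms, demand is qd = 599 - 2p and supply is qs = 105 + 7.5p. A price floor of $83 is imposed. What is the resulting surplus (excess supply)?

Equilibrium price would be p* = 52, so the floor at 83 binds.
At p = 83: qd = 433, qs = 727.5.
Surplus = 727.5 − 433 = 294.5.

Surplus = 294.5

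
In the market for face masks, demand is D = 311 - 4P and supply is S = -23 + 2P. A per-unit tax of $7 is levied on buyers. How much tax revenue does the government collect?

Tax revenue = 553

Pre-tax equilibrium: P* = 167/3, Q* = 265/3.
Tax on buyers shifts demand to D = 311 − 4(P + 7) = 283 - 4P.
283 - 4P = -23 + 2P gives seller price Ps = 51; buyers pay Pb = 51 + 7 = 58.
New quantity: Q = 311 − 4(58) = 79.
Revenue = 7 × 79 = 553.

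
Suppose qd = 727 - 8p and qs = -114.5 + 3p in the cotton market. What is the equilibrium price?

Set qd = qs: 727 - 8p = -114.5 + 3p.
841.5 = 11p, so p* = 76.5.
q* = 727 − 8(76.5) = 115.

p* = 76.5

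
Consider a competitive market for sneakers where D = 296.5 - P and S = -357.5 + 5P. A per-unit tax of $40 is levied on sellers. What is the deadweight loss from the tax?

Deadweight loss = 2000/3

Pre-tax equilibrium: P* = 109, Q* = 187.5.
Tax on sellers shifts supply to S = -357.5 + 5(P − 40) = -557.5 + 5P.
296.5 - P = -557.5 + 5P gives buyer price Pb = 427/3; sellers receive Ps = 427/3 − 40 = 307/3.
New quantity: Q = 296.5 − 1(427/3) = 925/6.
DWL = ½ × 40 × (187.5 − 925/6) = 2000/3.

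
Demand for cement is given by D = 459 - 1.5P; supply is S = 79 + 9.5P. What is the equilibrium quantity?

Q* = 4479/11

Set D = S: 459 - 1.5P = 79 + 9.5P.
380 = 11P, so P* = 380/11.
Q* = 459 − 1.5(380/11) = 4479/11.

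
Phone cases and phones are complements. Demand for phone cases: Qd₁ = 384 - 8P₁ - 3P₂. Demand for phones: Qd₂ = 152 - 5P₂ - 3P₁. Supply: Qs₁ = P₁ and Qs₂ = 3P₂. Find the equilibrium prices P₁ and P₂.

Market 1: 384 - 8P₁ - 3P₂ = P₁ → 9P₁ + 3P₂ = 384.
Market 2: 8P₂ + 3P₁ = 152.
Eliminating P₂: 8×(1) − 3×(2) gives 63P₁ = 2616, so P₁ = 872/21.
Back-substitute into (2): P₂ = (152 − 3×872/21) / 8 = 24/7.

P₁ = 872/21, P₂ = 24/7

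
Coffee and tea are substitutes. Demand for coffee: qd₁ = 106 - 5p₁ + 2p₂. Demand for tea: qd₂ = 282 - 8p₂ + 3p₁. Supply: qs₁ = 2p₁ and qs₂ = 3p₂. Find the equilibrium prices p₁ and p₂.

Market 1: 106 - 5p₁ + 2p₂ = 2p₁ → 7p₁ - 2p₂ = 106.
Market 2: 11p₂ - 3p₁ = 282.
Eliminating p₂: 11×(1) + 2×(2) gives 71p₁ = 1730, so p₁ = 1730/71.
Back-substitute into (2): p₂ = (282 + 3×1730/71) / 11 = 2292/71.

p₁ = 1730/71, p₂ = 2292/71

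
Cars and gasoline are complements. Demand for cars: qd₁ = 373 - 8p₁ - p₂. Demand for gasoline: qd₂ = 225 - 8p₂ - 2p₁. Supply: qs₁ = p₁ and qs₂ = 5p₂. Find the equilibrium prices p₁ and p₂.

p₁ = 4624/115, p₂ = 1279/115

Market 1: 373 - 8p₁ - p₂ = p₁ → 9p₁ + p₂ = 373.
Market 2: 13p₂ + 2p₁ = 225.
Eliminating p₂: 13×(1) − 1×(2) gives 115p₁ = 4624, so p₁ = 4624/115.
Back-substitute into (2): p₂ = (225 − 2×4624/115) / 13 = 1279/115.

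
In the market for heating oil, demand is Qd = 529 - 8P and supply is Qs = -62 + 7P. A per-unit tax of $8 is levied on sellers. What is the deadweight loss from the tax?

Deadweight loss = 1792/15

Pre-tax equilibrium: P* = 39.4, Q* = 213.8.
Tax on sellers shifts supply to Qs = -62 + 7(P − 8) = -118 + 7P.
529 - 8P = -118 + 7P gives buyer price Pb = 647/15; sellers receive Ps = 647/15 − 8 = 527/15.
New quantity: Q = 529 − 8(647/15) = 2759/15.
DWL = ½ × 8 × (213.8 − 2759/15) = 1792/15.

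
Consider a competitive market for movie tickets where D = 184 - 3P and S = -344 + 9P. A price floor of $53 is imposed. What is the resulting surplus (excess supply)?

Equilibrium price would be P* = 44, so the floor at 53 binds.
At P = 53: D = 25, S = 133.
Surplus = 133 − 25 = 108.

Surplus = 108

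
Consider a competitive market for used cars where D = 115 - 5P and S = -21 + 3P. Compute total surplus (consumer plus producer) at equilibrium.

Equilibrium: 115 - 5P = -21 + 3P gives P* = 17, Q* = 30.
Demand choke price: P = 23; supply starts at P = 7.
CS = ½(23 − 17)(30) = 90; PS = ½(17 − 7)(30) = 150.

Total surplus = 240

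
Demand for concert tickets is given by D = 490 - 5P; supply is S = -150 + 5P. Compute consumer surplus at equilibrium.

Consumer surplus = 2890

Equilibrium: 490 - 5P = -150 + 5P gives P* = 64, Q* = 170.
Demand choke price (D = 0): P = 98.
CS = ½(98 − 64)(170) = 2890.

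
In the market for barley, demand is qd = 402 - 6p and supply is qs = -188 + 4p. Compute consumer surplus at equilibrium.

Consumer surplus = 192

Equilibrium: 402 - 6p = -188 + 4p gives p* = 59, q* = 48.
Demand choke price (qd = 0): p = 67.
CS = ½(67 − 59)(48) = 192.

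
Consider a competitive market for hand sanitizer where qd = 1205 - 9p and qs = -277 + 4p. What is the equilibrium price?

p* = 114

Set qd = qs: 1205 - 9p = -277 + 4p.
1482 = 13p, so p* = 114.
q* = 1205 − 9(114) = 179.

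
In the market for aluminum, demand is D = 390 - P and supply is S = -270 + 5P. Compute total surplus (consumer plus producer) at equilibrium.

Equilibrium: 390 - P = -270 + 5P gives P* = 110, Q* = 280.
Demand choke price: P = 390; supply starts at P = 54.
CS = ½(390 − 110)(280) = 39200; PS = ½(110 − 54)(280) = 7840.

Total surplus = 47040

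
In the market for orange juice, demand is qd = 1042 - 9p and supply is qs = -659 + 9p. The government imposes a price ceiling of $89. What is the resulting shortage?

Equilibrium price would be p* = 94.5, so the ceiling at 89 binds.
At p = 89: qd = 1042 − 9(89) = 241, qs = -659 + 9(89) = 142.
Shortage = 241 − 142 = 99.

Shortage = 99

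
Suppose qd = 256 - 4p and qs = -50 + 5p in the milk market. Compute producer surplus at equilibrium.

Producer surplus = 1440

Equilibrium: 256 - 4p = -50 + 5p gives p* = 34, q* = 120.
Supply starts at p = 10 (where qs = 0).
PS = ½(34 − 10)(120) = 1440.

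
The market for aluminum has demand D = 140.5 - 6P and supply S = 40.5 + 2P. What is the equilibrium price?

Set D = S: 140.5 - 6P = 40.5 + 2P.
100 = 8P, so P* = 12.5.
Q* = 140.5 − 6(12.5) = 65.5.

P* = 12.5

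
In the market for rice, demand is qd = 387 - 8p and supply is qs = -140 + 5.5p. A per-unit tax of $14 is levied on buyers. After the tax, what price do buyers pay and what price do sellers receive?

Pre-tax equilibrium: p* = 1054/27, q* = 2017/27.
Tax on buyers shifts demand to qd = 387 − 8(p + 14) = 275 - 8p.
275 - 8p = -140 + 5.5p gives seller price ps = 830/27; buyers pay pb = 830/27 + 14 = 1208/27.
New quantity: q = 387 − 8(1208/27) = 785/27.

Buyers pay 1208/27, sellers receive 830/27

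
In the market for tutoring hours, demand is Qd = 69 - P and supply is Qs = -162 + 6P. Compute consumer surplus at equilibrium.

Consumer surplus = 648

Equilibrium: 69 - P = -162 + 6P gives P* = 33, Q* = 36.
Demand choke price (Qd = 0): P = 69.
CS = ½(69 − 33)(36) = 648.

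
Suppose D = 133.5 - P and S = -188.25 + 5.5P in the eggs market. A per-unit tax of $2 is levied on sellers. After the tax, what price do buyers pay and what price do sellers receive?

Buyers pay 1331/26, sellers receive 1279/26

Pre-tax equilibrium: P* = 49.5, Q* = 84.
Tax on sellers shifts supply to S = -188.25 + 5.5(P − 2) = -199.25 + 5.5P.
133.5 - P = -199.25 + 5.5P gives buyer price Pb = 1331/26; sellers receive Ps = 1331/26 − 2 = 1279/26.
New quantity: Q = 133.5 − 1(1331/26) = 1070/13.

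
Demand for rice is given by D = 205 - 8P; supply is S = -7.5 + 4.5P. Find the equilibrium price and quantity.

Set D = S: 205 - 8P = -7.5 + 4.5P.
212.5 = 12.5P, so P* = 17.
Q* = 205 − 8(17) = 69.

P* = 17, Q* = 69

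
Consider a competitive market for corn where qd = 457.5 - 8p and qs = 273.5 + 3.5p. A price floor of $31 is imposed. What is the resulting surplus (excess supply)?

Equilibrium price would be p* = 16, so the floor at 31 binds.
At p = 31: qd = 209.5, qs = 382.
Surplus = 382 − 209.5 = 172.5.

Surplus = 172.5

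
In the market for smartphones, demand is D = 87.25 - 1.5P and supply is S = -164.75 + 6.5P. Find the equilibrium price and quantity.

Set D = S: 87.25 - 1.5P = -164.75 + 6.5P.
252 = 8P, so P* = 31.5.
Q* = 87.25 − 1.5(31.5) = 40.

P* = 31.5, Q* = 40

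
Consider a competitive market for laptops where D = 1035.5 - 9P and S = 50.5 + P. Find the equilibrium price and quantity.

P* = 98.5, Q* = 149

Set D = S: 1035.5 - 9P = 50.5 + P.
985 = 10P, so P* = 98.5.
Q* = 1035.5 − 9(98.5) = 149.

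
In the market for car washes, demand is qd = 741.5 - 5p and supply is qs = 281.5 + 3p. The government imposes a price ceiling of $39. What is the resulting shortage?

Equilibrium price would be p* = 57.5, so the ceiling at 39 binds.
At p = 39: qd = 741.5 − 5(39) = 546.5, qs = 281.5 + 3(39) = 398.5.
Shortage = 546.5 − 398.5 = 148.

Shortage = 148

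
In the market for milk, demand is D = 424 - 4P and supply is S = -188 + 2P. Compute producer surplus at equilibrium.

Producer surplus = 64

Equilibrium: 424 - 4P = -188 + 2P gives P* = 102, Q* = 16.
Supply starts at P = 94 (where S = 0).
PS = ½(102 − 94)(16) = 64.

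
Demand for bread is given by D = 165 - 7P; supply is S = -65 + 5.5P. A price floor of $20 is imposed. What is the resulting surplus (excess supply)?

Surplus = 20

Equilibrium price would be P* = 18.4, so the floor at 20 binds.
At P = 20: D = 25, S = 45.
Surplus = 45 − 25 = 20.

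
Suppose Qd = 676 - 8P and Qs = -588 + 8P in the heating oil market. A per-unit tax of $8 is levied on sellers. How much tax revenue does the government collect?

Tax revenue = 96

Pre-tax equilibrium: P* = 79, Q* = 44.
Tax on sellers shifts supply to Qs = -588 + 8(P − 8) = -652 + 8P.
676 - 8P = -652 + 8P gives buyer price Pb = 83; sellers receive Ps = 83 − 8 = 75.
New quantity: Q = 676 − 8(83) = 12.
Revenue = 8 × 12 = 96.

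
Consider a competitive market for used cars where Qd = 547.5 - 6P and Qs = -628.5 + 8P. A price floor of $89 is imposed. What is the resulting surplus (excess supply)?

Surplus = 70

Equilibrium price would be P* = 84, so the floor at 89 binds.
At P = 89: Qd = 13.5, Qs = 83.5.
Surplus = 83.5 − 13.5 = 70.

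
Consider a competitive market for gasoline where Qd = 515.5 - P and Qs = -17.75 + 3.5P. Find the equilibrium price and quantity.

P* = 118.5, Q* = 397

Set Qd = Qs: 515.5 - P = -17.75 + 3.5P.
533.25 = 4.5P, so P* = 118.5.
Q* = 515.5 − 1(118.5) = 397.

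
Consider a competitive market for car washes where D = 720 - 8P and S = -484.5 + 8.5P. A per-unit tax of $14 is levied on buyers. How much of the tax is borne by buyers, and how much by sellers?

Buyers bear 238/33, sellers bear 224/33

Pre-tax equilibrium: P* = 73, Q* = 136.
Tax on buyers shifts demand to D = 720 − 8(P + 14) = 608 - 8P.
608 - 8P = -484.5 + 8.5P gives seller price Ps = 2185/33; buyers pay Pb = 2185/33 + 14 = 2647/33.
New quantity: Q = 720 − 8(2647/33) = 2584/33.
Buyer burden = 2647/33 − 73 = 238/33; seller burden = 73 − 2185/33 = 224/33.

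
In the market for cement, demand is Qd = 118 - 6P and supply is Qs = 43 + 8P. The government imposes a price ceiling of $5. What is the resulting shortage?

Equilibrium price would be P* = 75/14, so the ceiling at 5 binds.
At P = 5: Qd = 118 − 6(5) = 88, Qs = 43 + 8(5) = 83.
Shortage = 88 − 83 = 5.

Shortage = 5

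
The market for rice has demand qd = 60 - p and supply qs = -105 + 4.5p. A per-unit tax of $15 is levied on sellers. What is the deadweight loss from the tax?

Deadweight loss = 2025/22

Pre-tax equilibrium: p* = 30, q* = 30.
Tax on sellers shifts supply to qs = -105 + 4.5(p − 15) = -172.5 + 4.5p.
60 - p = -172.5 + 4.5p gives buyer price pb = 465/11; sellers receive ps = 465/11 − 15 = 300/11.
New quantity: q = 60 − 1(465/11) = 195/11.
DWL = ½ × 15 × (30 − 195/11) = 2025/22.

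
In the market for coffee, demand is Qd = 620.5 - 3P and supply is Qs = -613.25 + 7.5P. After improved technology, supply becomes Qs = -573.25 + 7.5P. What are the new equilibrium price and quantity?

P' = 4775/42, Q' = 1956/7

Original equilibrium: P* = 117.5, Q* = 268.
New equilibrium: 620.5 - 3P = -573.25 + 7.5P, so 1193.75 = 10.5P and P' = 4775/42; Q' = 620.5 − 3(4775/42) = 1956/7.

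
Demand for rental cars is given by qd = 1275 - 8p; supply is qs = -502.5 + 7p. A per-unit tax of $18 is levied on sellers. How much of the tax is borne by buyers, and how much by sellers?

Buyers bear $8.4, sellers bear $9.6

Pre-tax equilibrium: p* = 118.5, q* = 327.
Tax on sellers shifts supply to qs = -502.5 + 7(p − 18) = -628.5 + 7p.
1275 - 8p = -628.5 + 7p gives buyer price pb = 126.9; sellers receive ps = 126.9 − 18 = 108.9.
New quantity: q = 1275 − 8(126.9) = 259.8.
Buyer burden = 126.9 − 118.5 = 8.4; seller burden = 118.5 − 108.9 = 9.6.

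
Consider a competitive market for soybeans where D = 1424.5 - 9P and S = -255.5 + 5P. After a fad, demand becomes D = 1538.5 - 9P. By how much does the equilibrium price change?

Original equilibrium: P* = 120, Q* = 344.5.
New equilibrium: 1538.5 - 9P = -255.5 + 5P, so 1794 = 14P and P' = 897/7; Q' = 1538.5 − 9(897/7) = 5393/14.
Change in price: 897/7 − 120 = 57/7.

ΔP = 57/7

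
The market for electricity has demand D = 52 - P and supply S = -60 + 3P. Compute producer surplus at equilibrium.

Producer surplus = 96

Equilibrium: 52 - P = -60 + 3P gives P* = 28, Q* = 24.
Supply starts at P = 20 (where S = 0).
PS = ½(28 − 20)(24) = 96.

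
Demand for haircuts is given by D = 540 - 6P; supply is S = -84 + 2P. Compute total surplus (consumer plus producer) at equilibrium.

Total surplus = 1728

Equilibrium: 540 - 6P = -84 + 2P gives P* = 78, Q* = 72.
Demand choke price: P = 90; supply starts at P = 42.
CS = ½(90 − 78)(72) = 432; PS = ½(78 − 42)(72) = 1296.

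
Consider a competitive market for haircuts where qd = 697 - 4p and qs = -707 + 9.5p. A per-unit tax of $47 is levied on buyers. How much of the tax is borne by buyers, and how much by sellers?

Buyers bear 893/27, sellers bear 376/27

Pre-tax equilibrium: p* = 104, q* = 281.
Tax on buyers shifts demand to qd = 697 − 4(p + 47) = 509 - 4p.
509 - 4p = -707 + 9.5p gives seller price ps = 2432/27; buyers pay pb = 2432/27 + 47 = 3701/27.
New quantity: q = 697 − 4(3701/27) = 4015/27.
Buyer burden = 3701/27 − 104 = 893/27; seller burden = 104 − 2432/27 = 376/27.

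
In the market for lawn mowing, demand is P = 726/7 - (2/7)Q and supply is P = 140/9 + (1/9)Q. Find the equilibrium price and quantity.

P* = 40.24, Q* = 222.16

Set the two price expressions equal: 726/7 - (2/7)Q = 140/9 + (1/9)Q.
5554/63 = (25/63)Q, so Q* = 222.16.
P* = 726/7 − (2/7)(222.16) = 40.24.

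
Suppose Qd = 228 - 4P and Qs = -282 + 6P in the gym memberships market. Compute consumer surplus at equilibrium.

Consumer surplus = 72

Equilibrium: 228 - 4P = -282 + 6P gives P* = 51, Q* = 24.
Demand choke price (Qd = 0): P = 57.
CS = ½(57 − 51)(24) = 72.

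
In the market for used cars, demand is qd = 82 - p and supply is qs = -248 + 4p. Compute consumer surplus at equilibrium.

Consumer surplus = 128

Equilibrium: 82 - p = -248 + 4p gives p* = 66, q* = 16.
Demand choke price (qd = 0): p = 82.
CS = ½(82 − 66)(16) = 128.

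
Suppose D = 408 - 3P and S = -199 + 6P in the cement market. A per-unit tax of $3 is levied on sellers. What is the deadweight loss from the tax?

Pre-tax equilibrium: P* = 607/9, Q* = 617/3.
Tax on sellers shifts supply to S = -199 + 6(P − 3) = -217 + 6P.
408 - 3P = -217 + 6P gives buyer price Pb = 625/9; sellers receive Ps = 625/9 − 3 = 598/9.
New quantity: Q = 408 − 3(625/9) = 599/3.
DWL = ½ × 3 × (617/3 − 599/3) = 9.

Deadweight loss = 9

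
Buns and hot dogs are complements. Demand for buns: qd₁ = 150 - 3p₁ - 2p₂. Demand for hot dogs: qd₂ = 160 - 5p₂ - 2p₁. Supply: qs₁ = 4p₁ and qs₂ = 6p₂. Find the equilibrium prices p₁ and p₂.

p₁ = 1330/73, p₂ = 820/73

Market 1: 150 - 3p₁ - 2p₂ = 4p₁ → 7p₁ + 2p₂ = 150.
Market 2: 11p₂ + 2p₁ = 160.
Eliminating p₂: 11×(1) − 2×(2) gives 73p₁ = 1330, so p₁ = 1330/73.
Back-substitute into (2): p₂ = (160 − 2×1330/73) / 11 = 820/73.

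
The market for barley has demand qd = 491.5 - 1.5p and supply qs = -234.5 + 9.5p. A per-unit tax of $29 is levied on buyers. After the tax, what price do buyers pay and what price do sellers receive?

Buyers pay 2003/22, sellers receive 1365/22

Pre-tax equilibrium: p* = 66, q* = 392.5.
Tax on buyers shifts demand to qd = 491.5 − 1.5(p + 29) = 448 - 1.5p.
448 - 1.5p = -234.5 + 9.5p gives seller price ps = 1365/22; buyers pay pb = 1365/22 + 29 = 2003/22.
New quantity: q = 491.5 − 1.5(2003/22) = 15617/44.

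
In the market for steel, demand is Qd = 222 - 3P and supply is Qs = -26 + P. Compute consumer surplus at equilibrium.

Equilibrium: 222 - 3P = -26 + P gives P* = 62, Q* = 36.
Demand choke price (Qd = 0): P = 74.
CS = ½(74 − 62)(36) = 216.

Consumer surplus = 216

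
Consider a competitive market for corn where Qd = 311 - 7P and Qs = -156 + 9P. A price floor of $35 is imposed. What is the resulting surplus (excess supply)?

Surplus = 93

Equilibrium price would be P* = 29.1875, so the floor at 35 binds.
At P = 35: Qd = 66, Qs = 159.
Surplus = 159 − 66 = 93.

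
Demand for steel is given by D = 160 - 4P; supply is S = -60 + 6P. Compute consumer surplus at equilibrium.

Equilibrium: 160 - 4P = -60 + 6P gives P* = 22, Q* = 72.
Demand choke price (D = 0): P = 40.
CS = ½(40 − 22)(72) = 648.

Consumer surplus = 648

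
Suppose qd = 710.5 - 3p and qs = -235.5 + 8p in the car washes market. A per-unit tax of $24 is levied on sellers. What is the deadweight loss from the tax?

Pre-tax equilibrium: p* = 86, q* = 452.5.
Tax on sellers shifts supply to qs = -235.5 + 8(p − 24) = -427.5 + 8p.
710.5 - 3p = -427.5 + 8p gives buyer price pb = 1138/11; sellers receive ps = 1138/11 − 24 = 874/11.
New quantity: q = 710.5 − 3(1138/11) = 8803/22.
DWL = ½ × 24 × (452.5 − 8803/22) = 6912/11.

Deadweight loss = 6912/11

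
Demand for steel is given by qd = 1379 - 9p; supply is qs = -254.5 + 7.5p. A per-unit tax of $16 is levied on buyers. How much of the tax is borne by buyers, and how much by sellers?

Pre-tax equilibrium: p* = 99, q* = 488.
Tax on buyers shifts demand to qd = 1379 − 9(p + 16) = 1235 - 9p.
1235 - 9p = -254.5 + 7.5p gives seller price ps = 993/11; buyers pay pb = 993/11 + 16 = 1169/11.
New quantity: q = 1379 − 9(1169/11) = 4648/11.
Buyer burden = 1169/11 − 99 = 80/11; seller burden = 99 − 993/11 = 96/11.

Buyers bear 80/11, sellers bear 96/11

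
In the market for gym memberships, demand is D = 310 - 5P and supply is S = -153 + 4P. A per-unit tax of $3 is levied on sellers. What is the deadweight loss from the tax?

Pre-tax equilibrium: P* = 463/9, Q* = 475/9.
Tax on sellers shifts supply to S = -153 + 4(P − 3) = -165 + 4P.
310 - 5P = -165 + 4P gives buyer price Pb = 475/9; sellers receive Ps = 475/9 − 3 = 448/9.
New quantity: Q = 310 − 5(475/9) = 415/9.
DWL = ½ × 3 × (475/9 − 415/9) = 10.

Deadweight loss = 10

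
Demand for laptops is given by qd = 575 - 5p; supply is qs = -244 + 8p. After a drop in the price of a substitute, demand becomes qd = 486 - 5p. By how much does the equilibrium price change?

Δp = -89/13

Original equilibrium: p* = 63, q* = 260.
New equilibrium: 486 - 5p = -244 + 8p, so 730 = 13p and p' = 730/13; q' = 486 − 5(730/13) = 2668/13.
Change in price: 730/13 − 63 = -89/13.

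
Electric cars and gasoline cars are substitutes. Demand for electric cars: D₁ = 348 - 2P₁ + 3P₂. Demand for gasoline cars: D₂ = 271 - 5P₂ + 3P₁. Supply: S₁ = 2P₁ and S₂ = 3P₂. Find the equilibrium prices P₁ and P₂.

Market 1: 348 - 2P₁ + 3P₂ = 2P₁ → 4P₁ - 3P₂ = 348.
Market 2: 8P₂ - 3P₁ = 271.
Eliminating P₂: 8×(1) + 3×(2) gives 23P₁ = 3597, so P₁ = 3597/23.
Back-substitute into (2): P₂ = (271 + 3×3597/23) / 8 = 2128/23.

P₁ = 3597/23, P₂ = 2128/23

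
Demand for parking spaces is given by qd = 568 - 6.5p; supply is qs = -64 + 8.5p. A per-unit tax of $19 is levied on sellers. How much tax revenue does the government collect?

Tax revenue = 4258.85

Pre-tax equilibrium: p* = 632/15, q* = 4412/15.
Tax on sellers shifts supply to qs = -64 + 8.5(p − 19) = -225.5 + 8.5p.
568 - 6.5p = -225.5 + 8.5p gives buyer price pb = 52.9; sellers receive ps = 52.9 − 19 = 33.9.
New quantity: q = 568 − 6.5(52.9) = 224.15.
Revenue = 19 × 224.15 = 4258.85.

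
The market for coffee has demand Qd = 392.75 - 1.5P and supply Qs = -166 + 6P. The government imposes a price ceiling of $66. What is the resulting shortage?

Equilibrium price would be P* = 74.5, so the ceiling at 66 binds.
At P = 66: Qd = 392.75 − 1.5(66) = 293.75, Qs = -166 + 6(66) = 230.
Shortage = 293.75 − 230 = 63.75.

Shortage = 63.75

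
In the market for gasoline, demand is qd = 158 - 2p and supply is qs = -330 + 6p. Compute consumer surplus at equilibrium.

Equilibrium: 158 - 2p = -330 + 6p gives p* = 61, q* = 36.
Demand choke price (qd = 0): p = 79.
CS = ½(79 − 61)(36) = 324.

Consumer surplus = 324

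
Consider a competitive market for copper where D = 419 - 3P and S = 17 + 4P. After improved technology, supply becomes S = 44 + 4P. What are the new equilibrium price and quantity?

Original equilibrium: P* = 402/7, Q* = 1727/7.
New equilibrium: 419 - 3P = 44 + 4P, so 375 = 7P and P' = 375/7; Q' = 419 − 3(375/7) = 1808/7.

P' = 375/7, Q' = 1808/7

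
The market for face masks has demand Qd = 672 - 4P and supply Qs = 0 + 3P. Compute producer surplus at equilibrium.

Equilibrium: 672 - 4P = 0 + 3P gives P* = 96, Q* = 288.
Supply starts at P = 0 (where Qs = 0).
PS = ½(96 − 0)(288) = 13824.

Producer surplus = 13824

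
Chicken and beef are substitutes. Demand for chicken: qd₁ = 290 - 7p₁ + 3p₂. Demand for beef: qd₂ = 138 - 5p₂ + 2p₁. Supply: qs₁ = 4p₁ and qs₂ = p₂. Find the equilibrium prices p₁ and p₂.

p₁ = 35.9, p₂ = 1049/30

Market 1: 290 - 7p₁ + 3p₂ = 4p₁ → 11p₁ - 3p₂ = 290.
Market 2: 6p₂ - 2p₁ = 138.
Eliminating p₂: 6×(1) + 3×(2) gives 60p₁ = 2154, so p₁ = 35.9.
Back-substitute into (2): p₂ = (138 + 2×35.9) / 6 = 1049/30.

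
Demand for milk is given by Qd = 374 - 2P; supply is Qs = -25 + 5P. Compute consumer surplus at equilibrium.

Equilibrium: 374 - 2P = -25 + 5P gives P* = 57, Q* = 260.
Demand choke price (Qd = 0): P = 187.
CS = ½(187 − 57)(260) = 16900.

Consumer surplus = 16900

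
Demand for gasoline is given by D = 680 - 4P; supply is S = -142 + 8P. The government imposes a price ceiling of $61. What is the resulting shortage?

Equilibrium price would be P* = 68.5, so the ceiling at 61 binds.
At P = 61: D = 680 − 4(61) = 436, S = -142 + 8(61) = 346.
Shortage = 436 − 346 = 90.

Shortage = 90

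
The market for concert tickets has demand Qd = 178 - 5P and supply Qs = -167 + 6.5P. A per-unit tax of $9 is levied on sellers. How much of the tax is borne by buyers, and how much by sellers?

Pre-tax equilibrium: P* = 30, Q* = 28.
Tax on sellers shifts supply to Qs = -167 + 6.5(P − 9) = -225.5 + 6.5P.
178 - 5P = -225.5 + 6.5P gives buyer price Pb = 807/23; sellers receive Ps = 807/23 − 9 = 600/23.
New quantity: Q = 178 − 5(807/23) = 59/23.
Buyer burden = 807/23 − 30 = 117/23; seller burden = 30 − 600/23 = 90/23.

Buyers bear 117/23, sellers bear 90/23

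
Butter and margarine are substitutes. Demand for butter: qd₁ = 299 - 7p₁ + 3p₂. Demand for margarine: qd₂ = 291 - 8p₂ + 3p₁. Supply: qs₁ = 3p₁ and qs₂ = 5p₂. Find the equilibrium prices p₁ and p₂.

Market 1: 299 - 7p₁ + 3p₂ = 3p₁ → 10p₁ - 3p₂ = 299.
Market 2: 13p₂ - 3p₁ = 291.
Eliminating p₂: 13×(1) + 3×(2) gives 121p₁ = 4760, so p₁ = 4760/121.
Back-substitute into (2): p₂ = (291 + 3×4760/121) / 13 = 3807/121.

p₁ = 4760/121, p₂ = 3807/121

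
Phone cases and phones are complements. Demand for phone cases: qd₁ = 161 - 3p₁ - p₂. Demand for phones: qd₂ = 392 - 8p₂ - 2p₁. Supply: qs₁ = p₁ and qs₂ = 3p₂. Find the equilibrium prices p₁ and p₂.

Market 1: 161 - 3p₁ - p₂ = p₁ → 4p₁ + p₂ = 161.
Market 2: 11p₂ + 2p₁ = 392.
Eliminating p₂: 11×(1) − 1×(2) gives 42p₁ = 1379, so p₁ = 197/6.
Back-substitute into (2): p₂ = (392 − 2×197/6) / 11 = 89/3.

p₁ = 197/6, p₂ = 89/3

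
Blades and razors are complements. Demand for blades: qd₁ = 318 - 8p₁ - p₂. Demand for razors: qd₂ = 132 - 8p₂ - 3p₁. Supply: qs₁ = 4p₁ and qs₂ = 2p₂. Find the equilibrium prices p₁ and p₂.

p₁ = 1016/39, p₂ = 70/13

Market 1: 318 - 8p₁ - p₂ = 4p₁ → 12p₁ + p₂ = 318.
Market 2: 10p₂ + 3p₁ = 132.
Eliminating p₂: 10×(1) − 1×(2) gives 117p₁ = 3048, so p₁ = 1016/39.
Back-substitute into (2): p₂ = (132 − 3×1016/39) / 10 = 70/13.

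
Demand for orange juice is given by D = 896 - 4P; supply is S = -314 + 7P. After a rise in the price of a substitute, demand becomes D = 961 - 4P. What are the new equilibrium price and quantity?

Original equilibrium: P* = 110, Q* = 456.
New equilibrium: 961 - 4P = -314 + 7P, so 1275 = 11P and P' = 1275/11; Q' = 961 − 4(1275/11) = 5471/11.

P' = 1275/11, Q' = 5471/11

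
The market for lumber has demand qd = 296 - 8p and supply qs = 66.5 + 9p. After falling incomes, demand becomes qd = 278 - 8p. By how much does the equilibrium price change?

Original equilibrium: p* = 13.5, q* = 188.
New equilibrium: 278 - 8p = 66.5 + 9p, so 211.5 = 17p and p' = 423/34; q' = 278 − 8(423/34) = 3034/17.
Change in price: 423/34 − 13.5 = -18/17.

Δp = -18/17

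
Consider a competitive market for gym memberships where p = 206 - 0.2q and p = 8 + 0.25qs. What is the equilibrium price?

p* = 118

Set the two price expressions equal: 206 - 0.2q = 8 + 0.25q.
198 = 0.45q, so q* = 440.
p* = 206 − (0.2)(440) = 118.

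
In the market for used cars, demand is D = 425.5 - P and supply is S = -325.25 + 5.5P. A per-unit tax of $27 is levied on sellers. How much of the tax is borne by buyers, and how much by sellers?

Buyers bear 297/13, sellers bear 54/13

Pre-tax equilibrium: P* = 115.5, Q* = 310.
Tax on sellers shifts supply to S = -325.25 + 5.5(P − 27) = -473.75 + 5.5P.
425.5 - P = -473.75 + 5.5P gives buyer price Pb = 3597/26; sellers receive Ps = 3597/26 − 27 = 2895/26.
New quantity: Q = 425.5 − 1(3597/26) = 3733/13.
Buyer burden = 3597/26 − 115.5 = 297/13; seller burden = 115.5 − 2895/26 = 54/13.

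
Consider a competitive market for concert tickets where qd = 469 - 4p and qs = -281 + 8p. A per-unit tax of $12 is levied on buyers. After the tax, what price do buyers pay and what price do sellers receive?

Pre-tax equilibrium: p* = 62.5, q* = 219.
Tax on buyers shifts demand to qd = 469 − 4(p + 12) = 421 - 4p.
421 - 4p = -281 + 8p gives seller price ps = 58.5; buyers pay pb = 58.5 + 12 = 70.5.
New quantity: q = 469 − 4(70.5) = 187.

Buyers pay $70.5, sellers receive $58.5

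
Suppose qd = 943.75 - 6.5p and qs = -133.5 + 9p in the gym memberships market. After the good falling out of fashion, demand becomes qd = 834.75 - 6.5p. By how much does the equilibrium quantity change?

Δq = -1962/31

Original equilibrium: p* = 69.5, q* = 492.
New equilibrium: 834.75 - 6.5p = -133.5 + 9p, so 968.25 = 15.5p and p' = 3873/62; q' = 834.75 − 6.5(3873/62) = 13290/31.
Change in quantity: 13290/31 − 492 = -1962/31.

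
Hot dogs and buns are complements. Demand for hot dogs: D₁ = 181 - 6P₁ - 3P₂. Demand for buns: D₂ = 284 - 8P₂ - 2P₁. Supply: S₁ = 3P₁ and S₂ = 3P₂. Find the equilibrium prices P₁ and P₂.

P₁ = 1139/93, P₂ = 2194/93

Market 1: 181 - 6P₁ - 3P₂ = 3P₁ → 9P₁ + 3P₂ = 181.
Market 2: 11P₂ + 2P₁ = 284.
Eliminating P₂: 11×(1) − 3×(2) gives 93P₁ = 1139, so P₁ = 1139/93.
Back-substitute into (2): P₂ = (284 − 2×1139/93) / 11 = 2194/93.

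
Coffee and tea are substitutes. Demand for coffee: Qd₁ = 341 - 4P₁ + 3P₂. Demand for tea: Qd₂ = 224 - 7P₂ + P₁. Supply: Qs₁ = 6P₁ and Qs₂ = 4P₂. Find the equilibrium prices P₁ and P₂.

P₁ = 4423/107, P₂ = 2581/107

Market 1: 341 - 4P₁ + 3P₂ = 6P₁ → 10P₁ - 3P₂ = 341.
Market 2: 11P₂ - P₁ = 224.
Eliminating P₂: 11×(1) + 3×(2) gives 107P₁ = 4423, so P₁ = 4423/107.
Back-substitute into (2): P₂ = (224 + 1×4423/107) / 11 = 2581/107.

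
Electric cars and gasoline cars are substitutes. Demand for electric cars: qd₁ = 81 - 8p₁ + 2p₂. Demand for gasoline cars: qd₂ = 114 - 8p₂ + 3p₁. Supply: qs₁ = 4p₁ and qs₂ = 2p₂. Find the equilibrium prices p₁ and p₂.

p₁ = 173/19, p₂ = 537/38

Market 1: 81 - 8p₁ + 2p₂ = 4p₁ → 12p₁ - 2p₂ = 81.
Market 2: 10p₂ - 3p₁ = 114.
Eliminating p₂: 10×(1) + 2×(2) gives 114p₁ = 1038, so p₁ = 173/19.
Back-substitute into (2): p₂ = (114 + 3×173/19) / 10 = 537/38.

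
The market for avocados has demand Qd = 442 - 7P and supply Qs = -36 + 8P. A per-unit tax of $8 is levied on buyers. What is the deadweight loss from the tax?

Deadweight loss = 1792/15

Pre-tax equilibrium: P* = 478/15, Q* = 3284/15.
Tax on buyers shifts demand to Qd = 442 − 7(P + 8) = 386 - 7P.
386 - 7P = -36 + 8P gives seller price Ps = 422/15; buyers pay Pb = 422/15 + 8 = 542/15.
New quantity: Q = 442 − 7(542/15) = 2836/15.
DWL = ½ × 8 × (3284/15 − 2836/15) = 1792/15.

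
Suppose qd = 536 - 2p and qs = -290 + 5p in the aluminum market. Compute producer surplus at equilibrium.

Producer surplus = 9000

Equilibrium: 536 - 2p = -290 + 5p gives p* = 118, q* = 300.
Supply starts at p = 58 (where qs = 0).
PS = ½(118 − 58)(300) = 9000.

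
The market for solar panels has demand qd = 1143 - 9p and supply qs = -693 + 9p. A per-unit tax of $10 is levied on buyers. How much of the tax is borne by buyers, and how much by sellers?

Buyers bear $5, sellers bear $5

Pre-tax equilibrium: p* = 102, q* = 225.
Tax on buyers shifts demand to qd = 1143 − 9(p + 10) = 1053 - 9p.
1053 - 9p = -693 + 9p gives seller price ps = 97; buyers pay pb = 97 + 10 = 107.
New quantity: q = 1143 − 9(107) = 180.
Buyer burden = 107 − 102 = 5; seller burden = 102 − 97 = 5.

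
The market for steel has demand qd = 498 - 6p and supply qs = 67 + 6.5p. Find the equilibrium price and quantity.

p* = 34.48, q* = 291.12

Set qd = qs: 498 - 6p = 67 + 6.5p.
431 = 12.5p, so p* = 34.48.
q* = 498 − 6(34.48) = 291.12.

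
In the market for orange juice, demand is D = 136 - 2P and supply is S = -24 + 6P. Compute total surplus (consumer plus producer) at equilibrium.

Total surplus = 3072

Equilibrium: 136 - 2P = -24 + 6P gives P* = 20, Q* = 96.
Demand choke price: P = 68; supply starts at P = 4.
CS = ½(68 − 20)(96) = 2304; PS = ½(20 − 4)(96) = 768.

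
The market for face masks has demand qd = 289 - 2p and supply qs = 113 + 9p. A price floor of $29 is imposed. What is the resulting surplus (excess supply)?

Surplus = 143

Equilibrium price would be p* = 16, so the floor at 29 binds.
At p = 29: qd = 231, qs = 374.
Surplus = 374 − 231 = 143.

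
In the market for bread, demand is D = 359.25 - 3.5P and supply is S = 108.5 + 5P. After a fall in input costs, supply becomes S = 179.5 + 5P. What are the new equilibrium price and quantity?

Original equilibrium: P* = 29.5, Q* = 256.
New equilibrium: 359.25 - 3.5P = 179.5 + 5P, so 179.75 = 8.5P and P' = 719/34; Q' = 359.25 − 3.5(719/34) = 4849/17.

P' = 719/34, Q' = 4849/17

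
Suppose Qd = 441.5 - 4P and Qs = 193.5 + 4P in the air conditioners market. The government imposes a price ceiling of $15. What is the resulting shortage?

Shortage = 128

Equilibrium price would be P* = 31, so the ceiling at 15 binds.
At P = 15: Qd = 441.5 − 4(15) = 381.5, Qs = 193.5 + 4(15) = 253.5.
Shortage = 381.5 − 253.5 = 128.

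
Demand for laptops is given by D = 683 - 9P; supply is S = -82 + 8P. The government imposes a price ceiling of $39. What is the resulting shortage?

Equilibrium price would be P* = 45, so the ceiling at 39 binds.
At P = 39: D = 683 − 9(39) = 332, S = -82 + 8(39) = 230.
Shortage = 332 − 230 = 102.

Shortage = 102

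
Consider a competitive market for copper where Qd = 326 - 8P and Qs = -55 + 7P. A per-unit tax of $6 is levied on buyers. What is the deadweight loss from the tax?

Deadweight loss = 67.2

Pre-tax equilibrium: P* = 25.4, Q* = 122.8.
Tax on buyers shifts demand to Qd = 326 − 8(P + 6) = 278 - 8P.
278 - 8P = -55 + 7P gives seller price Ps = 22.2; buyers pay Pb = 22.2 + 6 = 28.2.
New quantity: Q = 326 − 8(28.2) = 100.4.
DWL = ½ × 6 × (122.8 − 100.4) = 67.2.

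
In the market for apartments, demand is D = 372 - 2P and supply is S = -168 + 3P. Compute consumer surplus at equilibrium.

Consumer surplus = 6084

Equilibrium: 372 - 2P = -168 + 3P gives P* = 108, Q* = 156.
Demand choke price (D = 0): P = 186.
CS = ½(186 − 108)(156) = 6084.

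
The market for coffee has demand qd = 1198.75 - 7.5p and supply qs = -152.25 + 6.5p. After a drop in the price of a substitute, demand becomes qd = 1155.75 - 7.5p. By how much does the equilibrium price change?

Δp = -43/14

Original equilibrium: p* = 96.5, q* = 475.
New equilibrium: 1155.75 - 7.5p = -152.25 + 6.5p, so 1308 = 14p and p' = 654/7; q' = 1155.75 − 7.5(654/7) = 12741/28.
Change in price: 654/7 − 96.5 = -43/14.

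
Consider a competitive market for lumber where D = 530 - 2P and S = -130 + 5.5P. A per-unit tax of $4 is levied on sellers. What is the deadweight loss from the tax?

Deadweight loss = 176/15

Pre-tax equilibrium: P* = 88, Q* = 354.
Tax on sellers shifts supply to S = -130 + 5.5(P − 4) = -152 + 5.5P.
530 - 2P = -152 + 5.5P gives buyer price Pb = 1364/15; sellers receive Ps = 1364/15 − 4 = 1304/15.
New quantity: Q = 530 − 2(1364/15) = 5222/15.
DWL = ½ × 4 × (354 − 5222/15) = 176/15.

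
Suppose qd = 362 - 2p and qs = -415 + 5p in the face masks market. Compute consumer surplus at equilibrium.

Consumer surplus = 4900

Equilibrium: 362 - 2p = -415 + 5p gives p* = 111, q* = 140.
Demand choke price (qd = 0): p = 181.
CS = ½(181 − 111)(140) = 4900.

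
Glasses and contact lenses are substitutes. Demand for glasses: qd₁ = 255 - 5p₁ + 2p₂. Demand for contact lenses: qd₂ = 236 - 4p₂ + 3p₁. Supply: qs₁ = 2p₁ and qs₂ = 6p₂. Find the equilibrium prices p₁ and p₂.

Market 1: 255 - 5p₁ + 2p₂ = 2p₁ → 7p₁ - 2p₂ = 255.
Market 2: 10p₂ - 3p₁ = 236.
Eliminating p₂: 10×(1) + 2×(2) gives 64p₁ = 3022, so p₁ = 47.21875.
Back-substitute into (2): p₂ = (236 + 3×47.21875) / 10 = 37.765625.

p₁ = 47.21875, p₂ = 37.765625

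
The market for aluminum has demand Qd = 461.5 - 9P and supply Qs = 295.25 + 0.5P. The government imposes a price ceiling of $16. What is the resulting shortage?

Equilibrium price would be P* = 17.5, so the ceiling at 16 binds.
At P = 16: Qd = 461.5 − 9(16) = 317.5, Qs = 295.25 + 0.5(16) = 303.25.
Shortage = 317.5 − 303.25 = 14.25.

Shortage = 14.25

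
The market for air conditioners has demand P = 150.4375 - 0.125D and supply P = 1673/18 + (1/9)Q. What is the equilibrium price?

Set the two price expressions equal: 150.4375 - 0.125Q = 1673/18 + (1/9)Q.
8279/144 = (17/72)Q, so Q* = 243.5.
P* = 150.4375 − (0.125)(243.5) = 120.

P* = 120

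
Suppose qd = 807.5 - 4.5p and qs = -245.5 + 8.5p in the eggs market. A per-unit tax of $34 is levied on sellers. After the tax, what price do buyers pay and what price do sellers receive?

Pre-tax equilibrium: p* = 81, q* = 443.
Tax on sellers shifts supply to qs = -245.5 + 8.5(p − 34) = -534.5 + 8.5p.
807.5 - 4.5p = -534.5 + 8.5p gives buyer price pb = 1342/13; sellers receive ps = 1342/13 − 34 = 900/13.
New quantity: q = 807.5 − 4.5(1342/13) = 8917/26.

Buyers pay 1342/13, sellers receive 900/13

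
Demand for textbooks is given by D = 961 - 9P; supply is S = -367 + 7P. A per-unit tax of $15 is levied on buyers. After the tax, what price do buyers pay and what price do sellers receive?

Buyers pay $89.5625, sellers receive $74.5625

Pre-tax equilibrium: P* = 83, Q* = 214.
Tax on buyers shifts demand to D = 961 − 9(P + 15) = 826 - 9P.
826 - 9P = -367 + 7P gives seller price Ps = 74.5625; buyers pay Pb = 74.5625 + 15 = 89.5625.
New quantity: Q = 961 − 9(89.5625) = 154.9375.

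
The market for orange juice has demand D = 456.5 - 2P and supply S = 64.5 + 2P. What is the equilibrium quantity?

Set D = S: 456.5 - 2P = 64.5 + 2P.
392 = 4P, so P* = 98.
Q* = 456.5 − 2(98) = 260.5.

Q* = 260.5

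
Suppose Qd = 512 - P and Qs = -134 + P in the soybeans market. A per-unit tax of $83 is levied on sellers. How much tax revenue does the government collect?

Pre-tax equilibrium: P* = 323, Q* = 189.
Tax on sellers shifts supply to Qs = -134 + 1(P − 83) = -217 + P.
512 - P = -217 + P gives buyer price Pb = 364.5; sellers receive Ps = 364.5 − 83 = 281.5.
New quantity: Q = 512 − 1(364.5) = 147.5.
Revenue = 83 × 147.5 = 12242.5.

Tax revenue = 12242.5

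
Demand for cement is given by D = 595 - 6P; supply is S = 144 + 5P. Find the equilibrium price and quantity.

Set D = S: 595 - 6P = 144 + 5P.
451 = 11P, so P* = 41.
Q* = 595 − 6(41) = 349.

P* = 41, Q* = 349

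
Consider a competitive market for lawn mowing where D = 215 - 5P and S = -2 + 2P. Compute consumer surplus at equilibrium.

Equilibrium: 215 - 5P = -2 + 2P gives P* = 31, Q* = 60.
Demand choke price (D = 0): P = 43.
CS = ½(43 − 31)(60) = 360.

Consumer surplus = 360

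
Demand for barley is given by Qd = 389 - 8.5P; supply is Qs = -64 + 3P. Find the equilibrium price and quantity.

Set Qd = Qs: 389 - 8.5P = -64 + 3P.
453 = 11.5P, so P* = 906/23.
Q* = 389 − 8.5(906/23) = 1246/23.

P* = 906/23, Q* = 1246/23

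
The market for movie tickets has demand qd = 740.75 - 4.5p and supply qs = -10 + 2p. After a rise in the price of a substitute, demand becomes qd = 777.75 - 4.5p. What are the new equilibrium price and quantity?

Original equilibrium: p* = 115.5, q* = 221.
New equilibrium: 777.75 - 4.5p = -10 + 2p, so 787.75 = 6.5p and p' = 3151/26; q' = 777.75 − 4.5(3151/26) = 3021/13.

p' = 3151/26, q' = 3021/13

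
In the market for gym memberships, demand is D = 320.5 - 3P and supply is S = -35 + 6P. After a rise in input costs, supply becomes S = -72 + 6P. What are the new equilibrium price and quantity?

P' = 785/18, Q' = 569/3

Original equilibrium: P* = 39.5, Q* = 202.
New equilibrium: 320.5 - 3P = -72 + 6P, so 392.5 = 9P and P' = 785/18; Q' = 320.5 − 3(785/18) = 569/3.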